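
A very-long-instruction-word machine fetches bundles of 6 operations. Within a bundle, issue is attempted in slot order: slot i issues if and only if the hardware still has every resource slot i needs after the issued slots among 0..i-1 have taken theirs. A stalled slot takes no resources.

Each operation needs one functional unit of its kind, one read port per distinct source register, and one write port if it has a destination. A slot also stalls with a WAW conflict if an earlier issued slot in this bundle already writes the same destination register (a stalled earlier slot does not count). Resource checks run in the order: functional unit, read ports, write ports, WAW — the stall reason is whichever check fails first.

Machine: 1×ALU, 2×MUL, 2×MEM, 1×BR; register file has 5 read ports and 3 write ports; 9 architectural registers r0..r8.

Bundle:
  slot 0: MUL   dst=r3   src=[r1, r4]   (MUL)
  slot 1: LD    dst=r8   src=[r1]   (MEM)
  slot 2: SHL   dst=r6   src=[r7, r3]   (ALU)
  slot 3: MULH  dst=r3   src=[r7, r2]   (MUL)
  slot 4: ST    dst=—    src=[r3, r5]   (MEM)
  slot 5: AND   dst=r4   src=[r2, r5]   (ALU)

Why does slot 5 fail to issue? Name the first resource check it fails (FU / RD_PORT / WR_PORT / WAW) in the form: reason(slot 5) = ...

reason(slot 5) = FU

  0. MUL→r3 ⇒ go  {1A/1Mu/2Ld/1B | 3r 2w}
  1. MEM→r8 ⇒ go  {1A/1Mu/1Ld/1B | 2r 1w}
  2. ALU→r6 ⇒ go  {0A/1Mu/1Ld/1B | 0r 0w}
  3. MUL→r3 ⇒ no(RD_PORT)  {0A/1Mu/1Ld/1B | 0r 0w}
  4. MEM ⇒ no(RD_PORT)  {0A/1Mu/1Ld/1B | 0r 0w}
  5. ALU→r4 ⇒ no(FU)  {0A/1Mu/1Ld/1B | 0r 0w}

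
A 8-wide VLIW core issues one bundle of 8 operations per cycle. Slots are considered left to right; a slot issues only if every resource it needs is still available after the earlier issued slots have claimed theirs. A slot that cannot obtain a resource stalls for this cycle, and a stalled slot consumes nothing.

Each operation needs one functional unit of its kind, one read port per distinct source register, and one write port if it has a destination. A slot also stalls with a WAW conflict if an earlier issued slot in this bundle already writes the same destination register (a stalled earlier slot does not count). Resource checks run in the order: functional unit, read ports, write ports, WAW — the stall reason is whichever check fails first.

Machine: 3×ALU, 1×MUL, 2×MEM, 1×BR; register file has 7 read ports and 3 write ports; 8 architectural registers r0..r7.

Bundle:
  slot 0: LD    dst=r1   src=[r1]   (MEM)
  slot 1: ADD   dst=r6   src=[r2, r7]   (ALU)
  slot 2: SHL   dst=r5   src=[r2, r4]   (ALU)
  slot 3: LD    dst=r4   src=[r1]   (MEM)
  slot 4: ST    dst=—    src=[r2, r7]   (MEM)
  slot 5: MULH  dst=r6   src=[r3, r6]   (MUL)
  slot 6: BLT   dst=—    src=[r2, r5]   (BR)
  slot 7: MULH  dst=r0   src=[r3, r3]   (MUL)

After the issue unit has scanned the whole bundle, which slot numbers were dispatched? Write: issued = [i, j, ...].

#0 MEM src=r1 dispatched  <A:3 Mu:1 Ld:1 B:1 rd:6 wr:2>
#1 ALU src=r2,r7 dispatched  <A:2 Mu:1 Ld:1 B:1 rd:4 wr:1>
#2 ALU src=r2,r4 dispatched  <A:1 Mu:1 Ld:1 B:1 rd:2 wr:0>
#3 MEM src=r1 held:WR_PORT  <A:1 Mu:1 Ld:1 B:1 rd:2 wr:0>
#4 MEM src=r2,r7 dispatched  <A:1 Mu:1 Ld:0 B:1 rd:0 wr:0>
#5 MUL src=r3,r6 held:RD_PORT  <A:1 Mu:1 Ld:0 B:1 rd:0 wr:0>
#6 BR src=r2,r5 held:RD_PORT  <A:1 Mu:1 Ld:0 B:1 rd:0 wr:0>
#7 MUL src=r3,r3 held:RD_PORT  <A:1 Mu:1 Ld:0 B:1 rd:0 wr:0>

issued = [0, 1, 2, 4]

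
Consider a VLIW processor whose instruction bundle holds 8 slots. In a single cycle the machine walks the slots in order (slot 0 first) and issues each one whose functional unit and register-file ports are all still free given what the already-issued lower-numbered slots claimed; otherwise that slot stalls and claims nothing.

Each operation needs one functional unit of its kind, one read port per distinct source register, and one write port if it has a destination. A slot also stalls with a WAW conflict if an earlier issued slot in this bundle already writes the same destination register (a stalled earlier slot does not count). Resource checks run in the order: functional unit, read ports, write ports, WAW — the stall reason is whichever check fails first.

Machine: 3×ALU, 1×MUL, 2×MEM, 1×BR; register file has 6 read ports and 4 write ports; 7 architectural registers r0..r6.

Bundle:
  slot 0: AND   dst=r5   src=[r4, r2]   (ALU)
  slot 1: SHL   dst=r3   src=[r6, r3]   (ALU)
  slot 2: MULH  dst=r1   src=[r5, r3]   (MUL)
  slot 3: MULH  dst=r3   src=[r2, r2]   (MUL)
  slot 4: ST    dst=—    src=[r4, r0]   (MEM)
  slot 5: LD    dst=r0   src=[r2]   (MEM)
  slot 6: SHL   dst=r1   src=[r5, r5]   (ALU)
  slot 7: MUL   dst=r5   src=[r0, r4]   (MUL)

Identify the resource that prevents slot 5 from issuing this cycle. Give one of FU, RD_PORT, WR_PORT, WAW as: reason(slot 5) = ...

reason(slot 5) = RD_PORT

[0] ALU needs rd=2 wr=1: ok; after: ALU=2 MUL=1 MEM=2 BR=1, R=4, W=3
[1] ALU needs rd=2 wr=1: ok; after: ALU=1 MUL=1 MEM=2 BR=1, R=2, W=2
[2] MUL needs rd=2 wr=1: ok; after: ALU=1 MUL=0 MEM=2 BR=1, R=0, W=1
[3] MUL needs rd=1 wr=1: FU; after: ALU=1 MUL=0 MEM=2 BR=1, R=0, W=1
[4] MEM needs rd=2 wr=0: RD_PORT; after: ALU=1 MUL=0 MEM=2 BR=1, R=0, W=1
[5] MEM needs rd=1 wr=1: RD_PORT; after: ALU=1 MUL=0 MEM=2 BR=1, R=0, W=1
[6] ALU needs rd=1 wr=1: RD_PORT; after: ALU=1 MUL=0 MEM=2 BR=1, R=0, W=1
[7] MUL needs rd=2 wr=1: FU; after: ALU=1 MUL=0 MEM=2 BR=1, R=0, W=1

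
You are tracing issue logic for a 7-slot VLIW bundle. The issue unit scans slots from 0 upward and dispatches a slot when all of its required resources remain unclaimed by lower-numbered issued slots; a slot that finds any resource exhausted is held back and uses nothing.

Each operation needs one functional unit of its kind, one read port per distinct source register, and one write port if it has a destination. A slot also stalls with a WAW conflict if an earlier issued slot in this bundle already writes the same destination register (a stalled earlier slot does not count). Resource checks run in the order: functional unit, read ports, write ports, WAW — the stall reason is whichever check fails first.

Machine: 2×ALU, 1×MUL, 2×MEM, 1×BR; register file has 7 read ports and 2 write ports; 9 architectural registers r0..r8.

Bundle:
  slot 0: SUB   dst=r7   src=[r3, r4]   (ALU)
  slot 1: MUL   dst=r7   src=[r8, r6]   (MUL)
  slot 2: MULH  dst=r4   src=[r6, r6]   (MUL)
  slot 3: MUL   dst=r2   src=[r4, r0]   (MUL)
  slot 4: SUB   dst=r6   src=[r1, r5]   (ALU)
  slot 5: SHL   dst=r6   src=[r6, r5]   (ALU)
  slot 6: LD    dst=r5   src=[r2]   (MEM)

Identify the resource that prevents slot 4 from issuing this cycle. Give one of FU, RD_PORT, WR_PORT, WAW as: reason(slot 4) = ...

#0 ALU src=r3,r4 dispatched  <A:1 Mu:1 Ld:2 B:1 rd:5 wr:1>
#1 MUL src=r8,r6 held:WAW  <A:1 Mu:1 Ld:2 B:1 rd:5 wr:1>
#2 MUL src=r6,r6 dispatched  <A:1 Mu:0 Ld:2 B:1 rd:4 wr:0>
#3 MUL src=r4,r0 held:FU  <A:1 Mu:0 Ld:2 B:1 rd:4 wr:0>
#4 ALU src=r1,r5 held:WR_PORT  <A:1 Mu:0 Ld:2 B:1 rd:4 wr:0>
#5 ALU src=r6,r5 held:WR_PORT  <A:1 Mu:0 Ld:2 B:1 rd:4 wr:0>
#6 MEM src=r2 held:WR_PORT  <A:1 Mu:0 Ld:2 B:1 rd:4 wr:0>

reason(slot 4) = WR_PORT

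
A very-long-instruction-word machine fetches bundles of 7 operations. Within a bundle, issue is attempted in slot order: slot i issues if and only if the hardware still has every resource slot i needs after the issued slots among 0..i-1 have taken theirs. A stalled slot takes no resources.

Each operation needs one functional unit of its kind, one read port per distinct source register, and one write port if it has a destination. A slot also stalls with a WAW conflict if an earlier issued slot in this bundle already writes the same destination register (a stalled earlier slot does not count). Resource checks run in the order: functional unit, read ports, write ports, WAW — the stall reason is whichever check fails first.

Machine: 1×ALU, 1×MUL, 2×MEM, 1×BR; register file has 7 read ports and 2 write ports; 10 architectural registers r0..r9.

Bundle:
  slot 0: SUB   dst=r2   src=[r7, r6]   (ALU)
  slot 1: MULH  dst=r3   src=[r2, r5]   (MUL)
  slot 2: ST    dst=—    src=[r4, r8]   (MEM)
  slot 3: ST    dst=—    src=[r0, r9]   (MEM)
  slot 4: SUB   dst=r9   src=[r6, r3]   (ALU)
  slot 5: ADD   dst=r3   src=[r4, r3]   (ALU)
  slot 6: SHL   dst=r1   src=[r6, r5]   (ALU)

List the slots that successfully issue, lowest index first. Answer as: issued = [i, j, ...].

slot 0 (ALU): ISSUE — free A0,Mu1,Ld2,B1 rp5 wp1
slot 1 (MUL): ISSUE — free A0,Mu0,Ld2,B1 rp3 wp0
slot 2 (MEM): ISSUE — free A0,Mu0,Ld1,B1 rp1 wp0
slot 3 (MEM): stall RD_PORT — free A0,Mu0,Ld1,B1 rp1 wp0
slot 4 (ALU): stall FU — free A0,Mu0,Ld1,B1 rp1 wp0
slot 5 (ALU): stall FU — free A0,Mu0,Ld1,B1 rp1 wp0
slot 6 (ALU): stall FU — free A0,Mu0,Ld1,B1 rp1 wp0

issued = [0, 1, 2]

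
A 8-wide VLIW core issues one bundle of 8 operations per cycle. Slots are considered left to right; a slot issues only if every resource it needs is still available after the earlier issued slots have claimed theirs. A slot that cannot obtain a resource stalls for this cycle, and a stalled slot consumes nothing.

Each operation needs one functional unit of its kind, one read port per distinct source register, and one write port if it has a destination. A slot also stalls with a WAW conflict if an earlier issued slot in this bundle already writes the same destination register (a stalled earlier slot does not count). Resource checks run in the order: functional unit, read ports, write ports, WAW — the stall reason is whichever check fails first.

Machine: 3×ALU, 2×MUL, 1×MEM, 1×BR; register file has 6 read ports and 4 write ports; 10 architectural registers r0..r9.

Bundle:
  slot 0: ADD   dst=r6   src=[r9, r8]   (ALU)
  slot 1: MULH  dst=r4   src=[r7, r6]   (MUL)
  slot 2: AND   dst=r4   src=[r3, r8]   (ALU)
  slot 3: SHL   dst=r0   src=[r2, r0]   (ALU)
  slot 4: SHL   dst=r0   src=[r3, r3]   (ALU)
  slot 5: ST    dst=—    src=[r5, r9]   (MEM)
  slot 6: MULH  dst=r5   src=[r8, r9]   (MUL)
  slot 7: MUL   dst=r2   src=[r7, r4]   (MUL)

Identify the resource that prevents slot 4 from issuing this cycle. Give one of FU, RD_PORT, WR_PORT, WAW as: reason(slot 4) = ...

(0) want 1×ALU +2rd +1wr — yes → AL2|MU2|ME1|BR1|rd4|wr3
(1) want 1×MUL +2rd +1wr — yes → AL2|MU1|ME1|BR1|rd2|wr2
(2) want 1×ALU +2rd +1wr — WAW → AL2|MU1|ME1|BR1|rd2|wr2
(3) want 1×ALU +2rd +1wr — yes → AL1|MU1|ME1|BR1|rd0|wr1
(4) want 1×ALU +1rd +1wr — RD_PORT → AL1|MU1|ME1|BR1|rd0|wr1
(5) want 1×MEM +2rd +0wr — RD_PORT → AL1|MU1|ME1|BR1|rd0|wr1
(6) want 1×MUL +2rd +1wr — RD_PORT → AL1|MU1|ME1|BR1|rd0|wr1
(7) want 1×MUL +2rd +1wr — RD_PORT → AL1|MU1|ME1|BR1|rd0|wr1

reason(slot 4) = RD_PORT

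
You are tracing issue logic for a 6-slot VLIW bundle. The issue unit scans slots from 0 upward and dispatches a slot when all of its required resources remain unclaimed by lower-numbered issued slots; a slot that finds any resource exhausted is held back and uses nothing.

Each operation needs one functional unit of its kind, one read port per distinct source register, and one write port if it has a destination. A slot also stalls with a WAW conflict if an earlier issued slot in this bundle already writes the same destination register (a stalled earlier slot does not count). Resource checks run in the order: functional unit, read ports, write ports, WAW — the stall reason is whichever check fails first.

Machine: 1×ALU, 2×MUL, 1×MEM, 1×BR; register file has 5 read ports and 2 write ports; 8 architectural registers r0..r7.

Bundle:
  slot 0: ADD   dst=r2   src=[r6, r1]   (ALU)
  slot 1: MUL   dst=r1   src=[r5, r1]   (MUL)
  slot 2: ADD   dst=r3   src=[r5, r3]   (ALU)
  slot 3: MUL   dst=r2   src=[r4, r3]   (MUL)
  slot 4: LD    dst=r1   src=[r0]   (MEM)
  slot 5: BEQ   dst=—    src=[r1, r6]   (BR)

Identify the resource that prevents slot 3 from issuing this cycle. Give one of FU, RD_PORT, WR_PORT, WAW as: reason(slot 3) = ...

(0) want 1×ALU +2rd +1wr — yes → AL0|MU2|ME1|BR1|rd3|wr1
(1) want 1×MUL +2rd +1wr — yes → AL0|MU1|ME1|BR1|rd1|wr0
(2) want 1×ALU +2rd +1wr — FU → AL0|MU1|ME1|BR1|rd1|wr0
(3) want 1×MUL +2rd +1wr — RD_PORT → AL0|MU1|ME1|BR1|rd1|wr0
(4) want 1×MEM +1rd +1wr — WR_PORT → AL0|MU1|ME1|BR1|rd1|wr0
(5) want 1×BR +2rd +0wr — RD_PORT → AL0|MU1|ME1|BR1|rd1|wr0

reason(slot 3) = RD_PORT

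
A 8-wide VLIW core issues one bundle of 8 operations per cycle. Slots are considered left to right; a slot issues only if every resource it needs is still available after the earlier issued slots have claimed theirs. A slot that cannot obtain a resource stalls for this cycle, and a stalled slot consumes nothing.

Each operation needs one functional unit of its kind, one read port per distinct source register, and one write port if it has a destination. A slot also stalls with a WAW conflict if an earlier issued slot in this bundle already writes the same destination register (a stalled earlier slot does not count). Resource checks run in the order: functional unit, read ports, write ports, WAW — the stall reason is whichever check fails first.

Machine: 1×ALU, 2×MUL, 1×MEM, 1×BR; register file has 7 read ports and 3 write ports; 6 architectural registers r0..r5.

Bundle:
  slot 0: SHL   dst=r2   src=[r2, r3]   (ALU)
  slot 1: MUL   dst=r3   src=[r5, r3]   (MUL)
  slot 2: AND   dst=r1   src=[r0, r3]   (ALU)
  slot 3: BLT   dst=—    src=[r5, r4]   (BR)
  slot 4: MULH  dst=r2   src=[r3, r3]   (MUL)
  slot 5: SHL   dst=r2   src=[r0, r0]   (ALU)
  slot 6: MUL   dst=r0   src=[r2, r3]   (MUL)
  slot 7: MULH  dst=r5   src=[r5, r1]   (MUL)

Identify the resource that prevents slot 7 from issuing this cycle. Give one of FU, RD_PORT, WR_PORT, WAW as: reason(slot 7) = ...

reason(slot 7) = RD_PORT

[0] ALU needs rd=2 wr=1: ok; after: ALU=0 MUL=2 MEM=1 BR=1, R=5, W=2
[1] MUL needs rd=2 wr=1: ok; after: ALU=0 MUL=1 MEM=1 BR=1, R=3, W=1
[2] ALU needs rd=2 wr=1: FU; after: ALU=0 MUL=1 MEM=1 BR=1, R=3, W=1
[3] BR needs rd=2 wr=0: ok; after: ALU=0 MUL=1 MEM=1 BR=0, R=1, W=1
[4] MUL needs rd=1 wr=1: WAW; after: ALU=0 MUL=1 MEM=1 BR=0, R=1, W=1
[5] ALU needs rd=1 wr=1: FU; after: ALU=0 MUL=1 MEM=1 BR=0, R=1, W=1
[6] MUL needs rd=2 wr=1: RD_PORT; after: ALU=0 MUL=1 MEM=1 BR=0, R=1, W=1
[7] MUL needs rd=2 wr=1: RD_PORT; after: ALU=0 MUL=1 MEM=1 BR=0, R=1, W=1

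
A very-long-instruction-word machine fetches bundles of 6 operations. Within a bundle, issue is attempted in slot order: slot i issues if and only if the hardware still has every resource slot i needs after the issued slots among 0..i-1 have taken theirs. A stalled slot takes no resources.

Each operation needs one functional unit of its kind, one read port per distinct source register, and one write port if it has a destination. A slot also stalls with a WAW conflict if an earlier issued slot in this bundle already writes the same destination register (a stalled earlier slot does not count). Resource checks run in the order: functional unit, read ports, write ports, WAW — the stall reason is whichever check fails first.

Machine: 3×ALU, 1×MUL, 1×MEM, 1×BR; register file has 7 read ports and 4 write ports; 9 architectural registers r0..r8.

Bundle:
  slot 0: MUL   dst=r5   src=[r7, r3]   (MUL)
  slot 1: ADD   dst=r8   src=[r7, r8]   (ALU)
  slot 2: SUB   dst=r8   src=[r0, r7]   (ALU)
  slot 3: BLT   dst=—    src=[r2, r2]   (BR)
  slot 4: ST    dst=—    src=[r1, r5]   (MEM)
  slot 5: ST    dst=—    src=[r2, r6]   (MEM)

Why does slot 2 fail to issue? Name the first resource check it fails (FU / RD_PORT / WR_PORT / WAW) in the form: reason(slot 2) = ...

reason(slot 2) = WAW

slot 0 (MUL): ISSUE — free A3,Mu0,Ld1,B1 rp5 wp3
slot 1 (ALU): ISSUE — free A2,Mu0,Ld1,B1 rp3 wp2
slot 2 (ALU): stall WAW — free A2,Mu0,Ld1,B1 rp3 wp2
slot 3 (BR): ISSUE — free A2,Mu0,Ld1,B0 rp2 wp2
slot 4 (MEM): ISSUE — free A2,Mu0,Ld0,B0 rp0 wp2
slot 5 (MEM): stall FU — free A2,Mu0,Ld0,B0 rp0 wp2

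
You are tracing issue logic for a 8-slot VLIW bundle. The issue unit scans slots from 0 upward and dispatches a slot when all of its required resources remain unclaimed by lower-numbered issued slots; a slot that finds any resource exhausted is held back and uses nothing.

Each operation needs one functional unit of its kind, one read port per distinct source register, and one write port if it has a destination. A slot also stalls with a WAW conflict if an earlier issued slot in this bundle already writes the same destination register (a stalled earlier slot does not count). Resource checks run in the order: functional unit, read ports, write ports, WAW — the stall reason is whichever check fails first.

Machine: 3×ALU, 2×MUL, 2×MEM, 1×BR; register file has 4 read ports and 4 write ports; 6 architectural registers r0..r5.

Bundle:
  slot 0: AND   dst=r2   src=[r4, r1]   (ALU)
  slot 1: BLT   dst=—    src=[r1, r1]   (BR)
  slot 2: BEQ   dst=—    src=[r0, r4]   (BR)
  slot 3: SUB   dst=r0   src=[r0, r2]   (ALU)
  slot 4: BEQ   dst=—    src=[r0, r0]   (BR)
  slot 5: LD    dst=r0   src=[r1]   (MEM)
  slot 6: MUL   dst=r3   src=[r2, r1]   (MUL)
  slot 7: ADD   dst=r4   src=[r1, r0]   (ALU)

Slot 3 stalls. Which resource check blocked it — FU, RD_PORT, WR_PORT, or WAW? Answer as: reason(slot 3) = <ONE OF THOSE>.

[0] ALU needs rd=2 wr=1: ok; after: ALU=2 MUL=2 MEM=2 BR=1, R=2, W=3
[1] BR needs rd=1 wr=0: ok; after: ALU=2 MUL=2 MEM=2 BR=0, R=1, W=3
[2] BR needs rd=2 wr=0: FU; after: ALU=2 MUL=2 MEM=2 BR=0, R=1, W=3
[3] ALU needs rd=2 wr=1: RD_PORT; after: ALU=2 MUL=2 MEM=2 BR=0, R=1, W=3
[4] BR needs rd=1 wr=0: FU; after: ALU=2 MUL=2 MEM=2 BR=0, R=1, W=3
[5] MEM needs rd=1 wr=1: ok; after: ALU=2 MUL=2 MEM=1 BR=0, R=0, W=2
[6] MUL needs rd=2 wr=1: RD_PORT; after: ALU=2 MUL=2 MEM=1 BR=0, R=0, W=2
[7] ALU needs rd=2 wr=1: RD_PORT; after: ALU=2 MUL=2 MEM=1 BR=0, R=0, W=2

reason(slot 3) = RD_PORT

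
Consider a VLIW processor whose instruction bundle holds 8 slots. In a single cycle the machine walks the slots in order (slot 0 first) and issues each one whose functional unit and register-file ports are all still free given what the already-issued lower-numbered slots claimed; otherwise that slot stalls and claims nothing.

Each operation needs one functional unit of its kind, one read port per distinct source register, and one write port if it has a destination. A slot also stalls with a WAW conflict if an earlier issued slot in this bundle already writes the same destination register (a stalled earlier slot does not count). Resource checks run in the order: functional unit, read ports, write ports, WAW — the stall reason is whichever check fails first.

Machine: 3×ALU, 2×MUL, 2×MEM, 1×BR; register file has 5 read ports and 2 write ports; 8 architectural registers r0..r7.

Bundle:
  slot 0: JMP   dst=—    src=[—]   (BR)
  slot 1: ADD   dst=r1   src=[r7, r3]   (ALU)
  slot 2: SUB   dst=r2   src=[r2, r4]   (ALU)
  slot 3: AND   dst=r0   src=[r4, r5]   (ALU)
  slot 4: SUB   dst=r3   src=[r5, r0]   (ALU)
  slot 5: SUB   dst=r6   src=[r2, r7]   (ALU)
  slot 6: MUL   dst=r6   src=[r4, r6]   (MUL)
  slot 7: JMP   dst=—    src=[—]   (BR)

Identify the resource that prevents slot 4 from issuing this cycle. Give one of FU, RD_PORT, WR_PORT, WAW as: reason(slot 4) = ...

slot 0 (BR): ISSUE — free A3,Mu2,Ld2,B0 rp5 wp2
slot 1 (ALU): ISSUE — free A2,Mu2,Ld2,B0 rp3 wp1
slot 2 (ALU): ISSUE — free A1,Mu2,Ld2,B0 rp1 wp0
slot 3 (ALU): stall RD_PORT — free A1,Mu2,Ld2,B0 rp1 wp0
slot 4 (ALU): stall RD_PORT — free A1,Mu2,Ld2,B0 rp1 wp0
slot 5 (ALU): stall RD_PORT — free A1,Mu2,Ld2,B0 rp1 wp0
slot 6 (MUL): stall RD_PORT — free A1,Mu2,Ld2,B0 rp1 wp0
slot 7 (BR): stall FU — free A1,Mu2,Ld2,B0 rp1 wp0

reason(slot 4) = RD_PORT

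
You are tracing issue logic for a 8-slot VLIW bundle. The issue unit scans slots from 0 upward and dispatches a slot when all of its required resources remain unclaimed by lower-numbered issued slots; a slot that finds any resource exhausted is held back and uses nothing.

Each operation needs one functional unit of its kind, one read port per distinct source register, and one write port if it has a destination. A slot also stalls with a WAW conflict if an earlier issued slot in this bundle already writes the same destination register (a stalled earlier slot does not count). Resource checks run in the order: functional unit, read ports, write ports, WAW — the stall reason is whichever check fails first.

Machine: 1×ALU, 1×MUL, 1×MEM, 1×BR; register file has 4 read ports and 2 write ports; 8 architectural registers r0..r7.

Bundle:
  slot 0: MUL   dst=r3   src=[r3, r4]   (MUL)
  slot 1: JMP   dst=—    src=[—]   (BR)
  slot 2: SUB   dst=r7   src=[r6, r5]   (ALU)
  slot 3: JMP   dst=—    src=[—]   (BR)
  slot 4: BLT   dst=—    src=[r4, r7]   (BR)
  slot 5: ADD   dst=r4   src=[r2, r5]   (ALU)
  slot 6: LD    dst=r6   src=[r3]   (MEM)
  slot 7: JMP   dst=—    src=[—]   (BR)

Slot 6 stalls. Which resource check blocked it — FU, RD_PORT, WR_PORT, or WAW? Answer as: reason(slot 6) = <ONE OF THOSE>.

  0. MUL→r3 ⇒ go  {1A/0Mu/1Ld/1B | 2r 1w}
  1. BR ⇒ go  {1A/0Mu/1Ld/0B | 2r 1w}
  2. ALU→r7 ⇒ go  {0A/0Mu/1Ld/0B | 0r 0w}
  3. BR ⇒ no(FU)  {0A/0Mu/1Ld/0B | 0r 0w}
  4. BR ⇒ no(FU)  {0A/0Mu/1Ld/0B | 0r 0w}
  5. ALU→r4 ⇒ no(FU)  {0A/0Mu/1Ld/0B | 0r 0w}
  6. MEM→r6 ⇒ no(RD_PORT)  {0A/0Mu/1Ld/0B | 0r 0w}
  7. BR ⇒ no(FU)  {0A/0Mu/1Ld/0B | 0r 0w}

reason(slot 6) = RD_PORT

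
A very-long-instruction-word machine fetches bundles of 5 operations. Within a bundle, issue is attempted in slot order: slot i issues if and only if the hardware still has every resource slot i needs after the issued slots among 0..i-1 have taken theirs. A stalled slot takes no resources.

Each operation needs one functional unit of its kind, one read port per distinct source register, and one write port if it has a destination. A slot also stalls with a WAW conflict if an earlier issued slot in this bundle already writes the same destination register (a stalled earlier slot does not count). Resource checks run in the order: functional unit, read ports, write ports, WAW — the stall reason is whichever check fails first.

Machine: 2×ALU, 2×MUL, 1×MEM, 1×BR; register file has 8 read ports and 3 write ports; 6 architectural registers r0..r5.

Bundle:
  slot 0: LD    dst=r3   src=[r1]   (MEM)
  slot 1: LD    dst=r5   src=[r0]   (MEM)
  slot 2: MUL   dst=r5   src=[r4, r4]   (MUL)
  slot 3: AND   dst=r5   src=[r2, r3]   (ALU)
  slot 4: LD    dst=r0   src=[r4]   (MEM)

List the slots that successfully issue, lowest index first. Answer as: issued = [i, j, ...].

  0. MEM→r3 ⇒ go  {2A/2Mu/0Ld/1B | 7r 2w}
  1. MEM→r5 ⇒ no(FU)  {2A/2Mu/0Ld/1B | 7r 2w}
  2. MUL→r5 ⇒ go  {2A/1Mu/0Ld/1B | 6r 1w}
  3. ALU→r5 ⇒ no(WAW)  {2A/1Mu/0Ld/1B | 6r 1w}
  4. MEM→r0 ⇒ no(FU)  {2A/1Mu/0Ld/1B | 6r 1w}

issued = [0, 2]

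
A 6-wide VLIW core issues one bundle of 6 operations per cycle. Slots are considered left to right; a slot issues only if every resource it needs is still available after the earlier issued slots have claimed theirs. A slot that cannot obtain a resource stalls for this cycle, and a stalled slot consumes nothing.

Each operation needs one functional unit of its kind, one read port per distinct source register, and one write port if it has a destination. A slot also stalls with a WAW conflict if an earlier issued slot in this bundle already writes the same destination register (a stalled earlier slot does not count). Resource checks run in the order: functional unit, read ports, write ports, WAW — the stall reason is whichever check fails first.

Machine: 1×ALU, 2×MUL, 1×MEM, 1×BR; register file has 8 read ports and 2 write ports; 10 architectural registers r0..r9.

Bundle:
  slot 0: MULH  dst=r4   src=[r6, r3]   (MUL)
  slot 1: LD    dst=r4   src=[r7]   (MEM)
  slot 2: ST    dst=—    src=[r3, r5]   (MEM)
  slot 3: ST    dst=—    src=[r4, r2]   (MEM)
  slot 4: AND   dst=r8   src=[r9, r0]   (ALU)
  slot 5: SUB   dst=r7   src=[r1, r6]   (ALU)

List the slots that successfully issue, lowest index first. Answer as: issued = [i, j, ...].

(0) want 1×MUL +2rd +1wr — yes → AL1|MU1|ME1|BR1|rd6|wr1
(1) want 1×MEM +1rd +1wr — WAW → AL1|MU1|ME1|BR1|rd6|wr1
(2) want 1×MEM +2rd +0wr — yes → AL1|MU1|ME0|BR1|rd4|wr1
(3) want 1×MEM +2rd +0wr — FU → AL1|MU1|ME0|BR1|rd4|wr1
(4) want 1×ALU +2rd +1wr — yes → AL0|MU1|ME0|BR1|rd2|wr0
(5) want 1×ALU +2rd +1wr — FU → AL0|MU1|ME0|BR1|rd2|wr0

issued = [0, 2, 4]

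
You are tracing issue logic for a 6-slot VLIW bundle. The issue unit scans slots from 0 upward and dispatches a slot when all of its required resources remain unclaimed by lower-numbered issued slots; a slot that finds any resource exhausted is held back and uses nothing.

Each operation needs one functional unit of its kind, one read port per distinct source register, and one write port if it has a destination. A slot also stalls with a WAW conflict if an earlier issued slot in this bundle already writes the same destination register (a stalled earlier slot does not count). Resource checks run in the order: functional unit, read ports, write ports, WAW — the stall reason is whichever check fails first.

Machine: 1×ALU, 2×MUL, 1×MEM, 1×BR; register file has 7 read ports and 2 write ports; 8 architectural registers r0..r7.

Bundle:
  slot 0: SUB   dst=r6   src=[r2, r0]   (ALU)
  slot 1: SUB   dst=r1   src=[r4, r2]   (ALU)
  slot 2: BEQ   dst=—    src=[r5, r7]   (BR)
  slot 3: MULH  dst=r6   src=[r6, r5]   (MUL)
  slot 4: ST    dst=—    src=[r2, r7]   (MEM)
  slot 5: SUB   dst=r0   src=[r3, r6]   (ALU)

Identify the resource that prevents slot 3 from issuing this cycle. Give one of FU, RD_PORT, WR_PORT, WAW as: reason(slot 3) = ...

reason(slot 3) = WAW

  0. ALU→r6 ⇒ go  {0A/2Mu/1Ld/1B | 5r 1w}
  1. ALU→r1 ⇒ no(FU)  {0A/2Mu/1Ld/1B | 5r 1w}
  2. BR ⇒ go  {0A/2Mu/1Ld/0B | 3r 1w}
  3. MUL→r6 ⇒ no(WAW)  {0A/2Mu/1Ld/0B | 3r 1w}
  4. MEM ⇒ go  {0A/2Mu/0Ld/0B | 1r 1w}
  5. ALU→r0 ⇒ no(FU)  {0A/2Mu/0Ld/0B | 1r 1w}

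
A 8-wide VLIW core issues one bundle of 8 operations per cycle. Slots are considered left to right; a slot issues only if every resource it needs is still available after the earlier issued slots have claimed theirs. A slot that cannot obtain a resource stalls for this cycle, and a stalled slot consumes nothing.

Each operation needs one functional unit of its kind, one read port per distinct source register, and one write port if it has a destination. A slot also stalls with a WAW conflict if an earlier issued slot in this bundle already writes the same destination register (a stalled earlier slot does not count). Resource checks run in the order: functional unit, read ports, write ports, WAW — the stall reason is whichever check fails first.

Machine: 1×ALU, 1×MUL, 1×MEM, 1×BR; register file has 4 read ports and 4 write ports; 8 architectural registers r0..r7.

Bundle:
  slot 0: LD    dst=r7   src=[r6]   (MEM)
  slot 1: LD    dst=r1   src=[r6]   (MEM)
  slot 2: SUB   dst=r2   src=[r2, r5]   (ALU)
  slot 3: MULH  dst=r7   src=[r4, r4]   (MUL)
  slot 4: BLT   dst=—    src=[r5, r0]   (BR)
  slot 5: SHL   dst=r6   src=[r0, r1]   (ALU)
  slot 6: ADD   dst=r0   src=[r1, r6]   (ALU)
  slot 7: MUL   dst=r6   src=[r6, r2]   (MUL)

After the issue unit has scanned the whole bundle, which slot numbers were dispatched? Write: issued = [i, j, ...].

slot 0 (MEM): ISSUE — free A1,Mu1,Ld0,B1 rp3 wp3
slot 1 (MEM): stall FU — free A1,Mu1,Ld0,B1 rp3 wp3
slot 2 (ALU): ISSUE — free A0,Mu1,Ld0,B1 rp1 wp2
slot 3 (MUL): stall WAW — free A0,Mu1,Ld0,B1 rp1 wp2
slot 4 (BR): stall RD_PORT — free A0,Mu1,Ld0,B1 rp1 wp2
slot 5 (ALU): stall FU — free A0,Mu1,Ld0,B1 rp1 wp2
slot 6 (ALU): stall FU — free A0,Mu1,Ld0,B1 rp1 wp2
slot 7 (MUL): stall RD_PORT — free A0,Mu1,Ld0,B1 rp1 wp2

issued = [0, 2]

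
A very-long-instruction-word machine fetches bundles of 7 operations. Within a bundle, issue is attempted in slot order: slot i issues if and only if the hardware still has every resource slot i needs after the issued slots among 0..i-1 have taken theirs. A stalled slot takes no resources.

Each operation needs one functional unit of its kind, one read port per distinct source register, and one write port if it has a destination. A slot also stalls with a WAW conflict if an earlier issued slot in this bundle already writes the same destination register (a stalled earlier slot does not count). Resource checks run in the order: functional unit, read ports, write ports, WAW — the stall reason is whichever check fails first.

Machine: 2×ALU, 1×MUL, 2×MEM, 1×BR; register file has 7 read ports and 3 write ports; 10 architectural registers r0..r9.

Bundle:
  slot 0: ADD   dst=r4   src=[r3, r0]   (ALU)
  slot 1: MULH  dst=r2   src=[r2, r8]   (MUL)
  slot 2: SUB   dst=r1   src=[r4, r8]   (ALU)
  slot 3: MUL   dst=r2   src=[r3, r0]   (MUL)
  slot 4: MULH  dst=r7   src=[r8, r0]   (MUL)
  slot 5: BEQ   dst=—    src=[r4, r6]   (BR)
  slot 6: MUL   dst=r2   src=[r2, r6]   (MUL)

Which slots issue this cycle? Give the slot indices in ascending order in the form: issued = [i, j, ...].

(0) want 1×ALU +2rd +1wr — yes → AL1|MU1|ME2|BR1|rd5|wr2
(1) want 1×MUL +2rd +1wr — yes → AL1|MU0|ME2|BR1|rd3|wr1
(2) want 1×ALU +2rd +1wr — yes → AL0|MU0|ME2|BR1|rd1|wr0
(3) want 1×MUL +2rd +1wr — FU → AL0|MU0|ME2|BR1|rd1|wr0
(4) want 1×MUL +2rd +1wr — FU → AL0|MU0|ME2|BR1|rd1|wr0
(5) want 1×BR +2rd +0wr — RD_PORT → AL0|MU0|ME2|BR1|rd1|wr0
(6) want 1×MUL +2rd +1wr — FU → AL0|MU0|ME2|BR1|rd1|wr0

issued = [0, 1, 2]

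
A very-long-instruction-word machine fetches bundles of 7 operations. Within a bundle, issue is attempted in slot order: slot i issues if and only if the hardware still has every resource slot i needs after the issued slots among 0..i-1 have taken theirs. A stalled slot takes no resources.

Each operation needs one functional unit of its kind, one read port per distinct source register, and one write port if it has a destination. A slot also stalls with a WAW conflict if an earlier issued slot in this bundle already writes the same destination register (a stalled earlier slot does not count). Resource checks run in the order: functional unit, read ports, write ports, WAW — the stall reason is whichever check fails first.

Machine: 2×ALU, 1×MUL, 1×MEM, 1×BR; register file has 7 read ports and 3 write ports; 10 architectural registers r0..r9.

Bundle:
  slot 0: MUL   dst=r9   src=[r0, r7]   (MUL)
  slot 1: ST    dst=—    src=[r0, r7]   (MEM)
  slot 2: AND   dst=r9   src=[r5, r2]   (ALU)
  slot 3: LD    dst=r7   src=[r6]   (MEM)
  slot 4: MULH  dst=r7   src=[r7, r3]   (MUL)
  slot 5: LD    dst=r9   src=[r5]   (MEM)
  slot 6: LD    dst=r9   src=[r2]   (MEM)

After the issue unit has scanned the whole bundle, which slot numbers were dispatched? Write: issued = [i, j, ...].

slot 0 (MUL): ISSUE — free A2,Mu0,Ld1,B1 rp5 wp2
slot 1 (MEM): ISSUE — free A2,Mu0,Ld0,B1 rp3 wp2
slot 2 (ALU): stall WAW — free A2,Mu0,Ld0,B1 rp3 wp2
slot 3 (MEM): stall FU — free A2,Mu0,Ld0,B1 rp3 wp2
slot 4 (MUL): stall FU — free A2,Mu0,Ld0,B1 rp3 wp2
slot 5 (MEM): stall FU — free A2,Mu0,Ld0,B1 rp3 wp2
slot 6 (MEM): stall FU — free A2,Mu0,Ld0,B1 rp3 wp2

issued = [0, 1]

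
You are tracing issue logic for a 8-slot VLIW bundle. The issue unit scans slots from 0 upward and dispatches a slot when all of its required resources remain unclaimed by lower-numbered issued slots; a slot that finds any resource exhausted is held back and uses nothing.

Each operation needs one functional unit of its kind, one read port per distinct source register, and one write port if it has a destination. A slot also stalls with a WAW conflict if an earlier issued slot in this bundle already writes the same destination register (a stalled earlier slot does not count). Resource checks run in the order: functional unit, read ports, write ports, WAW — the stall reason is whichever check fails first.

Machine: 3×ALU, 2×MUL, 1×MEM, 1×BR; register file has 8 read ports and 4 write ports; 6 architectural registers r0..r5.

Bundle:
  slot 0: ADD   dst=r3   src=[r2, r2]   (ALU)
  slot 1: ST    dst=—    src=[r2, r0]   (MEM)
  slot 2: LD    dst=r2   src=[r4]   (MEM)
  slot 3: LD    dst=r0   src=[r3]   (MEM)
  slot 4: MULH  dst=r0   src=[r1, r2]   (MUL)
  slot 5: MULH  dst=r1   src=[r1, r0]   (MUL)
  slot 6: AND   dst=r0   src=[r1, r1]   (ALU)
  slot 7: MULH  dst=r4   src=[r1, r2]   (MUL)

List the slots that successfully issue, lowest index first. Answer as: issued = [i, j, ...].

issued = [0, 1, 4, 5]

slot 0 (ALU): ISSUE — free A2,Mu2,Ld1,B1 rp7 wp3
slot 1 (MEM): ISSUE — free A2,Mu2,Ld0,B1 rp5 wp3
slot 2 (MEM): stall FU — free A2,Mu2,Ld0,B1 rp5 wp3
slot 3 (MEM): stall FU — free A2,Mu2,Ld0,B1 rp5 wp3
slot 4 (MUL): ISSUE — free A2,Mu1,Ld0,B1 rp3 wp2
slot 5 (MUL): ISSUE — free A2,Mu0,Ld0,B1 rp1 wp1
slot 6 (ALU): stall WAW — free A2,Mu0,Ld0,B1 rp1 wp1
slot 7 (MUL): stall FU — free A2,Mu0,Ld0,B1 rp1 wp1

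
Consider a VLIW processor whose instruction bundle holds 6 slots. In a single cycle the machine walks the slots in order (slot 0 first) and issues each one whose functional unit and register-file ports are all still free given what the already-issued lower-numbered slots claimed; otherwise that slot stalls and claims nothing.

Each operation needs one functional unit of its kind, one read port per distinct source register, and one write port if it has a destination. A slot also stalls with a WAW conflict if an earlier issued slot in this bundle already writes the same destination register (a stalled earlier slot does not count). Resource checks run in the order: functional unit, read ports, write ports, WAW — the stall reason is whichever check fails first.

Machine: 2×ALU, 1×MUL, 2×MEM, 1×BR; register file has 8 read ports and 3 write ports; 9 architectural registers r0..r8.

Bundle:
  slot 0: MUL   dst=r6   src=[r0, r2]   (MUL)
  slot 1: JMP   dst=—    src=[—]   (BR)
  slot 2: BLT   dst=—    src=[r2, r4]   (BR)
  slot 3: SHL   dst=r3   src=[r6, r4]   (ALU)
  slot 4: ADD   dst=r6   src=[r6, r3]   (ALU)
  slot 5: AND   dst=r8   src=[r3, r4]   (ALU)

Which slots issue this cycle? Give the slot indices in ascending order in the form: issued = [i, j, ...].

[0] MUL needs rd=2 wr=1: ok; after: ALU=2 MUL=0 MEM=2 BR=1, R=6, W=2
[1] BR needs rd=0 wr=0: ok; after: ALU=2 MUL=0 MEM=2 BR=0, R=6, W=2
[2] BR needs rd=2 wr=0: FU; after: ALU=2 MUL=0 MEM=2 BR=0, R=6, W=2
[3] ALU needs rd=2 wr=1: ok; after: ALU=1 MUL=0 MEM=2 BR=0, R=4, W=1
[4] ALU needs rd=2 wr=1: WAW; after: ALU=1 MUL=0 MEM=2 BR=0, R=4, W=1
[5] ALU needs rd=2 wr=1: ok; after: ALU=0 MUL=0 MEM=2 BR=0, R=2, W=0

issued = [0, 1, 3, 5]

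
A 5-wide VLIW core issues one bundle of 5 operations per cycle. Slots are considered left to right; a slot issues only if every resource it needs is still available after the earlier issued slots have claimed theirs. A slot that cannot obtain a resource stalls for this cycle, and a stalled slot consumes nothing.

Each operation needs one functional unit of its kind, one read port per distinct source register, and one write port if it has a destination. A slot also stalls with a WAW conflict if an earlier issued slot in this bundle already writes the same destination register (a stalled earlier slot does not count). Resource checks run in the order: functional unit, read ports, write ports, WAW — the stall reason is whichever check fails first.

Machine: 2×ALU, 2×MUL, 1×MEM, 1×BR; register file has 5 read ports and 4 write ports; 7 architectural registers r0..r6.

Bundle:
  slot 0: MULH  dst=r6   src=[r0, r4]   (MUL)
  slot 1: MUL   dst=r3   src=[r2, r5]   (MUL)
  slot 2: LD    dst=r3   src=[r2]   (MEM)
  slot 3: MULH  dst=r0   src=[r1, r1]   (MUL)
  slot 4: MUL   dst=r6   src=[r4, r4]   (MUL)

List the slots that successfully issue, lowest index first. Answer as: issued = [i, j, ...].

slot 0 (MUL): ISSUE — free A2,Mu1,Ld1,B1 rp3 wp3
slot 1 (MUL): ISSUE — free A2,Mu0,Ld1,B1 rp1 wp2
slot 2 (MEM): stall WAW — free A2,Mu0,Ld1,B1 rp1 wp2
slot 3 (MUL): stall FU — free A2,Mu0,Ld1,B1 rp1 wp2
slot 4 (MUL): stall FU — free A2,Mu0,Ld1,B1 rp1 wp2

issued = [0, 1]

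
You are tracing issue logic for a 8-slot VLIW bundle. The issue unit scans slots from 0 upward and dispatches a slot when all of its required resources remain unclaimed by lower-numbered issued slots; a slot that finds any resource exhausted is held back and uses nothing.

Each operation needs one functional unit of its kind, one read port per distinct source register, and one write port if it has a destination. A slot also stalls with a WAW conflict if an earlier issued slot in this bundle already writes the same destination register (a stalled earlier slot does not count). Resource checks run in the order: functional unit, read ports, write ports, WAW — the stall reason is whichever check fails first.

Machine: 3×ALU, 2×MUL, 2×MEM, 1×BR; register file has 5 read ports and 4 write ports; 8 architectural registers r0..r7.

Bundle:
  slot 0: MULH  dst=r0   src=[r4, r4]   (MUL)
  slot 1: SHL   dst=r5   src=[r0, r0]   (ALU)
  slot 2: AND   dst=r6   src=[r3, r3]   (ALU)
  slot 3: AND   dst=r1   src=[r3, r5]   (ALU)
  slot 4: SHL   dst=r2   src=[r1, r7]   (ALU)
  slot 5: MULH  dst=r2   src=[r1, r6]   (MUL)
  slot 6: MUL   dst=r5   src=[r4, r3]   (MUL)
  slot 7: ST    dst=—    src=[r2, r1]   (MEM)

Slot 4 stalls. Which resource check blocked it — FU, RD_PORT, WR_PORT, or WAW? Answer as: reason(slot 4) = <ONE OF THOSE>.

reason(slot 4) = FU

  0. MUL→r0 ⇒ go  {3A/1Mu/2Ld/1B | 4r 3w}
  1. ALU→r5 ⇒ go  {2A/1Mu/2Ld/1B | 3r 2w}
  2. ALU→r6 ⇒ go  {1A/1Mu/2Ld/1B | 2r 1w}
  3. ALU→r1 ⇒ go  {0A/1Mu/2Ld/1B | 0r 0w}
  4. ALU→r2 ⇒ no(FU)  {0A/1Mu/2Ld/1B | 0r 0w}
  5. MUL→r2 ⇒ no(RD_PORT)  {0A/1Mu/2Ld/1B | 0r 0w}
  6. MUL→r5 ⇒ no(RD_PORT)  {0A/1Mu/2Ld/1B | 0r 0w}
  7. MEM ⇒ no(RD_PORT)  {0A/1Mu/2Ld/1B | 0r 0w}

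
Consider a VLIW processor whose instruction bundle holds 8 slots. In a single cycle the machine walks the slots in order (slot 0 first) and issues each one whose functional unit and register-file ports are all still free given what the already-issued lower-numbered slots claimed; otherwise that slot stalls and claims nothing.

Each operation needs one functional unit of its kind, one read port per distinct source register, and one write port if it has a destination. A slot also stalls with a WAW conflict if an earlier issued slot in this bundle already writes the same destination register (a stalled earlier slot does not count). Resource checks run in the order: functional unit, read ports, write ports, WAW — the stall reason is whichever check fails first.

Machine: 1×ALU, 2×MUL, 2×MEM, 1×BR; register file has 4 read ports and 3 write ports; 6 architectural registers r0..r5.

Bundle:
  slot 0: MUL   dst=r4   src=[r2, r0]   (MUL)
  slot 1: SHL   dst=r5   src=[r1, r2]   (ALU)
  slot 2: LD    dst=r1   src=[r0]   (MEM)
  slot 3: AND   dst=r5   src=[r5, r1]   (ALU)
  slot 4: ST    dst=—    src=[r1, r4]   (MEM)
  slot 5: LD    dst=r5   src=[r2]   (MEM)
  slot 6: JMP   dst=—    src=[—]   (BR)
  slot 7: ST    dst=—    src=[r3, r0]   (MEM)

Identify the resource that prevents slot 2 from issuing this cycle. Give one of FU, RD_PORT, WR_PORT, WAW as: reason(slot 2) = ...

(0) want 1×MUL +2rd +1wr — yes → AL1|MU1|ME2|BR1|rd2|wr2
(1) want 1×ALU +2rd +1wr — yes → AL0|MU1|ME2|BR1|rd0|wr1
(2) want 1×MEM +1rd +1wr — RD_PORT → AL0|MU1|ME2|BR1|rd0|wr1
(3) want 1×ALU +2rd +1wr — FU → AL0|MU1|ME2|BR1|rd0|wr1
(4) want 1×MEM +2rd +0wr — RD_PORT → AL0|MU1|ME2|BR1|rd0|wr1
(5) want 1×MEM +1rd +1wr — RD_PORT → AL0|MU1|ME2|BR1|rd0|wr1
(6) want 1×BR +0rd +0wr — yes → AL0|MU1|ME2|BR0|rd0|wr1
(7) want 1×MEM +2rd +0wr — RD_PORT → AL0|MU1|ME2|BR0|rd0|wr1

reason(slot 2) = RD_PORT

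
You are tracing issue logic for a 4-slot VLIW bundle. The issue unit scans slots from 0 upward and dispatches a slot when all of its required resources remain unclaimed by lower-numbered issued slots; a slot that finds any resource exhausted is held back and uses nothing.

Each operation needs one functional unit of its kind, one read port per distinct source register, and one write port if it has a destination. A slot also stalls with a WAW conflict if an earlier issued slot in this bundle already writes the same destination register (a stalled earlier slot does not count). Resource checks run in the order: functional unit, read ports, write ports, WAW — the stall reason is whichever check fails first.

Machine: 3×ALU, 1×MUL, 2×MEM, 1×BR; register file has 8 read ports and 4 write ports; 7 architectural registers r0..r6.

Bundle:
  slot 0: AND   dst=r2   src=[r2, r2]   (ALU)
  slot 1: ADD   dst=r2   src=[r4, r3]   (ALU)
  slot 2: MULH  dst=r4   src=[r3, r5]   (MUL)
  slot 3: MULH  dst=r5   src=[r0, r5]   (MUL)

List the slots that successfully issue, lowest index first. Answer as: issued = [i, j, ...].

#0 ALU src=r2,r2 dispatched  <A:2 Mu:1 Ld:2 B:1 rd:7 wr:3>
#1 ALU src=r4,r3 held:WAW  <A:2 Mu:1 Ld:2 B:1 rd:7 wr:3>
#2 MUL src=r3,r5 dispatched  <A:2 Mu:0 Ld:2 B:1 rd:5 wr:2>
#3 MUL src=r0,r5 held:FU  <A:2 Mu:0 Ld:2 B:1 rd:5 wr:2>

issued = [0, 2]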